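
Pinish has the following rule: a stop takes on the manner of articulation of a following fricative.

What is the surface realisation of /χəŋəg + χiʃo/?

[χəŋəɣχiʃo]

/g/ is a voiced velar stop. The following trigger /χ/ is a fricative, so /g/ must become a fricative as well.
The voiced velar fricative is [ɣ], so /g/ → [ɣ].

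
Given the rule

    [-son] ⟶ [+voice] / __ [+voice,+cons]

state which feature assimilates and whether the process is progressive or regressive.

regressive voicing assimilation

The target ([-son], obstruents) acquires [+voice] next to a voiced consonant ([+voice,+cons]) — it takes on the voicing of its neighbour, so the feature that spreads is voicing.
The conditioning segment sits to the right of the focus bar, meaning the trigger follows the segment that changes — regressive assimilation.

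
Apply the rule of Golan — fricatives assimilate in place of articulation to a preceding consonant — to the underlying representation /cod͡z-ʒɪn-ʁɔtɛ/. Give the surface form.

[cod͡zzɪnzɔtɛ]

The rule targets /ʒ/ (voiced postalveolar fricative), which sits after the trigger /d͡z/ (alveolar).
A voiced alveolar fricative is [z], so the surface segment is [z].
At the second juncture, /ʁ/ likewise becomes [z] adjacent to /n/.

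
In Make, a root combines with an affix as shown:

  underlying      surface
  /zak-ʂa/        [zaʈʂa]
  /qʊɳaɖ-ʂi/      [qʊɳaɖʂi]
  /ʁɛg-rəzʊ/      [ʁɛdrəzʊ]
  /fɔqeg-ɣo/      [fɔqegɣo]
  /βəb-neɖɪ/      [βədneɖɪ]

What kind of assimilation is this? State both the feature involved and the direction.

regressive place assimilation

Underlying /k/ is realised as [ʈ] next to /ʂ/; /ʂ/ itself does not change.
The change velar → retroflex matches the place of the following /ʂ/, identifying this as place assimilation.
Manner and voice are unchanged, so the assimilation is partial, not total.
The same holds elsewhere in the data: /g/ → [d] before /r/ (velar → alveolar, matching alveolar); /b/ → [d] before /n/ (bilabial → alveolar, matching alveolar) — only place changes, and always toward the following segment.
No alternation appears in [qʊɳaɖʂi], [fɔqegɣo]: there the adjacent consonants already agree in place (/ɖ/ and /ʂ/ are both retroflex; /g/ and /ɣ/ are both velar), so these forms are consistent with the same rule.
The trigger is the following segment, so the direction is regressive (anticipatory).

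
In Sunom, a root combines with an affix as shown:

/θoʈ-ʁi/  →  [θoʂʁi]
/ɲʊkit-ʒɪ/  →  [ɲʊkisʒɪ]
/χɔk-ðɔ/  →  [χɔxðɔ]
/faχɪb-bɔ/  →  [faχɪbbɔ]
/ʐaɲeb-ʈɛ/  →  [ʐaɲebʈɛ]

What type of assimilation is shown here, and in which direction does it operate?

regressive manner assimilation

Comparing underlying and surface forms, /ʈ/ → [ʂ] is the alternation; the neighbouring /ʁ/ is constant.
/ʈ/ is a stop while /ʁ/ is a fricative; the output [ʂ] is a fricative, matching the trigger — so the feature that spreads is manner.
Place and voice are unchanged, so the assimilation is partial, not total.
The other alternating forms pattern the same way: /t/ → [s] before /ʒ/ (stop → fricative, matching a fricative); /k/ → [x] before /ð/ (stop → fricative, matching a fricative) — only manner changes, and always toward the following segment.
No alternation appears in [faχɪbbɔ], [ʐaɲebʈɛ]: there the adjacent consonants already agree in manner (/b/ and /b/ are both stops; /b/ and /ʈ/ are both stops), so these forms are consistent with the same rule.
The trigger is the following segment, so the direction is regressive (anticipatory).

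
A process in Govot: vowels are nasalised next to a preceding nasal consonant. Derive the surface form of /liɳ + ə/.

[liɳə̃]

/ə/ sits next to the nasal /ɳ/ and is therefore nasalised to [ə̃].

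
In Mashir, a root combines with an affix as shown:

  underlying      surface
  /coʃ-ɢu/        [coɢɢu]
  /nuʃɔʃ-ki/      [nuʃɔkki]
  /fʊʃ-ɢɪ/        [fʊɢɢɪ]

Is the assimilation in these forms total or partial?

The segment that alternates is /ʃ/, which surfaces as [ɢ] when adjacent to /ɢ/.
The output [ɢ] is identical to the trigger /ɢ/ — every feature (place, manner, voicing) has been copied — so this is total assimilation.
The other form behaves the same way: /ʃ/ → [k] before /k/ — in each case the output is a copy of the following consonant.

total assimilation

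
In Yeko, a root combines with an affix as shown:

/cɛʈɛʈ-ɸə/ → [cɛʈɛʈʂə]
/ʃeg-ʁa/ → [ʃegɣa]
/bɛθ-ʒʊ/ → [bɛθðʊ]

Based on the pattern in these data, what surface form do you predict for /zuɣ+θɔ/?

The data show progressive place assimilation: /ɸ/ → [ʂ] after /ʈ/; /ʁ/ → [ɣ] after /g/; /ʒ/ → [ð] after /θ/. In each pair only place changes, matching the preceding consonant, while manner and voice stay constant.
/θ/ is a voiceless dental fricative. The preceding trigger /ɣ/ is velar, so /θ/ must become velar as well.
A voiceless velar fricative is [x], so the surface segment is [x].

[zuɣxɔ]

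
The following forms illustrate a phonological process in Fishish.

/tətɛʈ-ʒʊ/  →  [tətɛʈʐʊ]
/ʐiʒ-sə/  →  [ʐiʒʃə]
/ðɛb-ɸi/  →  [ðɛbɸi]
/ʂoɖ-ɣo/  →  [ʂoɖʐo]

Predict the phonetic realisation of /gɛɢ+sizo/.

[gɛɢχizo]

The data show progressive place assimilation: /ʒ/ → [ʐ] after /ʈ/; /s/ → [ʃ] after /ʒ/; /ɣ/ → [ʐ] after /ɖ/. In each pair only place changes, matching the preceding consonant, while manner and voice stay constant.
No alternation appears in [ðɛbɸi]: there the adjacent consonants already agree in place (/ɸ/ and /b/ are both bilabial), so this form is consistent with the same rule.
The rule targets /s/ (voiceless alveolar fricative), which sits after the trigger /ɢ/ (uvular).
A voiceless uvular fricative is [χ], so the surface segment is [χ].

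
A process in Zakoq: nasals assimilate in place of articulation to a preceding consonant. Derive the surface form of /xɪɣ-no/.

[xɪɣŋo]

/n/ is a voiced alveolar nasal. The preceding trigger /ɣ/ is velar, so /n/ must become velar as well.
The voiced velar nasal is [ŋ], so /n/ → [ŋ].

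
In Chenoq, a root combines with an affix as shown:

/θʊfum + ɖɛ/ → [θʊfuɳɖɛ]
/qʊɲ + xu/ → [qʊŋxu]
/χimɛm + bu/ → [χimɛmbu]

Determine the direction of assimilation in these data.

regressive

Underlying /m/ is realised as [ɳ] next to /ɖ/; /ɖ/ itself does not change.
/m/ is bilabial while /ɖ/ is retroflex; the output [ɳ] is retroflex, matching the trigger — so the feature that spreads is place.
The same holds elsewhere in the data: /ɲ/ → [ŋ] before /x/ (palatal → velar, matching velar) — only place changes, and always toward the following segment.
Nothing changes in [χimɛmbu]: there the adjacent consonants already agree in place (/m/ and /b/ are both bilabial), so this form is consistent with the same rule.
The trigger is the following segment, so the direction is regressive (anticipatory).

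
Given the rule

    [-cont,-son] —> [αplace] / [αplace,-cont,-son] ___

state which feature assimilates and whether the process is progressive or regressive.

The shared variable α links the value of the place features (abbreviated [place]) on the target to the same value on the neighbouring segment, so place is the feature that assimilates.
The conditioning segment sits to the left of the focus bar, meaning the trigger precedes the segment that changes — progressive assimilation.

progressive place assimilation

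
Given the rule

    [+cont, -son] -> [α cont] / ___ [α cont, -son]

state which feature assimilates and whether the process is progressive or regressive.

The shared variable α links the value of [cont] on the target to that of the neighbouring obstruent. [cont] distinguishes stops from fricatives — a manner-of-articulation feature — so this is manner assimilation.
Since the environment is written after the underscore, the trigger follows the target; the direction is regressive.

regressive manner assimilation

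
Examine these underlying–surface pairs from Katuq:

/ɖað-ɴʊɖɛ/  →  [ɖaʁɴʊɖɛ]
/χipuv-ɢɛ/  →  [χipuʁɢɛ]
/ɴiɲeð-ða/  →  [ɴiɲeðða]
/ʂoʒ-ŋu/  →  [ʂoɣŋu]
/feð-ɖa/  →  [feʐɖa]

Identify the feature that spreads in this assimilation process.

place

Underlying /ð/ is realised as [ʁ] next to /ɴ/; /ɴ/ itself does not change.
The change dental → uvular matches the place of the following /ɴ/, identifying this as place assimilation.
Checking the remaining alternations: /v/ → [ʁ] before /ɢ/ (labiodental → uvular, matching uvular); /ʒ/ → [ɣ] before /ŋ/ (postalveolar → velar, matching velar); /ð/ → [ʐ] before /ɖ/ (dental → retroflex, matching retroflex) — only place changes, and always toward the following segment.
Nothing changes in [ɴiɲeðða]: there the adjacent consonants already agree in place (/ð/ and /ð/ are both dental), so this form is consistent with the same rule.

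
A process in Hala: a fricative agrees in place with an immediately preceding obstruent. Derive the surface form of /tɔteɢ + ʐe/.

[tɔteɢʁe]

/ʐ/ is a voiced retroflex fricative. The preceding trigger /ɢ/ is uvular, so /ʐ/ must become uvular as well.
Changing only its place to uvular gives [ʁ] — the voiced uvular fricative.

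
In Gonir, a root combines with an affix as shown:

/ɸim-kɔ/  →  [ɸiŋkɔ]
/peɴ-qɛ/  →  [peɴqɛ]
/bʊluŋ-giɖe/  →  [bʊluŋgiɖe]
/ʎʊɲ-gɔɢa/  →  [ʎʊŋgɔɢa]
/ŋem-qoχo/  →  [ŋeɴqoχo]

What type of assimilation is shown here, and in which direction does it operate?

regressive place assimilation

The segment that alternates is /m/, which surfaces as [ŋ] when adjacent to /k/.
/m/ is bilabial while /k/ is velar; the output [ŋ] is velar, matching the trigger — so the feature that spreads is place.
Manner and voice are unchanged, so the assimilation is partial, not total.
The other alternating forms pattern the same way: /ɲ/ → [ŋ] before /g/ (palatal → velar, matching velar); /m/ → [ɴ] before /q/ (bilabial → uvular, matching uvular) — only place changes, and always toward the following segment.
No alternation appears in [peɴqɛ], [bʊluŋgiɖe]: there the adjacent consonants already agree in place (/ɴ/ and /q/ are both uvular; /ŋ/ and /g/ are both velar), so these forms are consistent with the same rule.
The trigger is the following segment, so the direction is regressive (anticipatory).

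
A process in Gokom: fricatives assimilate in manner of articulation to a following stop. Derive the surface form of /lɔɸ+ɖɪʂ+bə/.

/ɸ/ is a voiceless bilabial fricative. The following trigger /ɖ/ is a stop, so /ɸ/ must become a stop as well.
A voiceless bilabial stop is [p], so the surface segment is [p].
The same rule applies at the second boundary: /ʂ/ → [ʈ] next to /b/.

[lɔpɖɪʈbə]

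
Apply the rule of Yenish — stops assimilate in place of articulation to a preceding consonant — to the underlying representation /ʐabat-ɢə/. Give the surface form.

[ʐabatdə]

The rule targets /ɢ/ (voiced uvular stop), which sits after the trigger /t/ (alveolar).
A voiced alveolar stop is [d], so the surface segment is [d].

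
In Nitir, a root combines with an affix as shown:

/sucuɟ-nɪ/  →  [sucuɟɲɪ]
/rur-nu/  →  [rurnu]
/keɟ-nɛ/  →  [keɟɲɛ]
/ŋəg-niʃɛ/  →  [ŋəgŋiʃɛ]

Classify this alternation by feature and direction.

progressive place assimilation

Comparing underlying and surface forms, /n/ → [ɲ] is the alternation; the neighbouring /ɟ/ is constant.
/n/ is alveolar while /ɟ/ is palatal; the output [ɲ] is palatal, matching the trigger — so the feature that spreads is place.
Manner and voice are unchanged, so the assimilation is partial, not total.
Checking the remaining alternation: /n/ → [ŋ] after /g/ (alveolar → velar, matching velar) — only place changes, and always toward the preceding segment.
No alternation appears in [rurnu]: there the adjacent consonants already agree in place (/n/ and /r/ are both alveolar), so this form is consistent with the same rule.
Since the segment that changes follows the conditioning segment, the assimilation is progressive.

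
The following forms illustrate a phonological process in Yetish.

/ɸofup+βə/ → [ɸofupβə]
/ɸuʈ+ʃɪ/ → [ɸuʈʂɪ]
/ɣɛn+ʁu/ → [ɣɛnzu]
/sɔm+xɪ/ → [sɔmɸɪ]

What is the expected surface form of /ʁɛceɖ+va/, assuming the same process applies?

[ʁɛceɖʐa]

The data show progressive place assimilation: /ʃ/ → [ʂ] after /ʈ/; /ʁ/ → [z] after /n/; /x/ → [ɸ] after /m/. In each pair only place changes, matching the preceding consonant, while manner and voice stay constant.
Nothing changes in [ɸofupβə]: there the adjacent consonants already agree in place (/β/ and /p/ are both bilabial), so this form is consistent with the same rule.
The rule targets /v/ (voiced labiodental fricative), which sits after the trigger /ɖ/ (retroflex).
The voiced retroflex fricative is [ʐ], so /v/ → [ʐ].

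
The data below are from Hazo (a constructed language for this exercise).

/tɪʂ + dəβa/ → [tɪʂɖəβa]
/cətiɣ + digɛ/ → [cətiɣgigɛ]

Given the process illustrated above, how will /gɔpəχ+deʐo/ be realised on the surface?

The data show progressive place assimilation: /d/ → [ɖ] after /ʂ/; /d/ → [g] after /ɣ/. In each pair only place changes, matching the preceding consonant, while manner and voice stay constant.
The rule targets /d/ (voiced alveolar stop), which sits after the trigger /χ/ (uvular).
The voiced uvular stop is [ɢ], so /d/ → [ɢ].

[gɔpəχɢeʐo]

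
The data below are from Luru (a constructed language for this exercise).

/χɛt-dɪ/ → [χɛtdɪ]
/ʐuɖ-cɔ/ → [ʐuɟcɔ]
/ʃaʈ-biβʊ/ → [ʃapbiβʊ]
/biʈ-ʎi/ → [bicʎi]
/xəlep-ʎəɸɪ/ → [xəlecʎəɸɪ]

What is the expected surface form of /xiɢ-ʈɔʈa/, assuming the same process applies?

[xiɖʈɔʈa]

The data show regressive place assimilation: /ɖ/ → [ɟ] before /c/; /ʈ/ → [p] before /b/; /ʈ/ → [c] before /ʎ/; /p/ → [c] before /ʎ/. In each pair only place changes, matching the following consonant, while manner and voice stay constant.
No alternation appears in [χɛtdɪ]: there the adjacent consonants already agree in place (/t/ and /d/ are both alveolar), so this form is consistent with the same rule.
/ɢ/ is a voiced uvular stop. The following trigger /ʈ/ is retroflex, so /ɢ/ must become retroflex as well.
A voiced retroflex stop is [ɖ], so the surface segment is [ɖ].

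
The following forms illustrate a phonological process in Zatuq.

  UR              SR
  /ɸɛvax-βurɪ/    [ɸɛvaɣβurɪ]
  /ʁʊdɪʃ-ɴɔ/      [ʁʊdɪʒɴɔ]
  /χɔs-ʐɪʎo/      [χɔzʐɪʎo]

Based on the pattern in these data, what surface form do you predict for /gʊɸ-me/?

[gʊβme]

The data show regressive voicing assimilation: /x/ → [ɣ] before /β/; /ʃ/ → [ʒ] before /ɴ/; /s/ → [z] before /ʐ/. In each pair only voicing changes, matching the following consonant, while place and manner stay constant.
/ɸ/ is a voiceless bilabial fricative. The following trigger /m/ is voiced, so /ɸ/ must become voiced as well.
Changing only its voicing to voiced gives [β] — the voiced bilabial fricative.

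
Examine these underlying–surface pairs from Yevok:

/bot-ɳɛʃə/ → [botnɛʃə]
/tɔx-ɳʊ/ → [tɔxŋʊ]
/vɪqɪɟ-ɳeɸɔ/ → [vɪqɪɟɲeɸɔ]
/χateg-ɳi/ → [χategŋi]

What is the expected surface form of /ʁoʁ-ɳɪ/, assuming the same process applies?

The data show progressive place assimilation: /ɳ/ → [n] after /t/; /ɳ/ → [ŋ] after /x/; /ɳ/ → [ɲ] after /ɟ/; /ɳ/ → [ŋ] after /g/. In each pair only place changes, matching the preceding consonant, while manner and voice stay constant.
The rule targets /ɳ/ (voiced retroflex nasal), which sits after the trigger /ʁ/ (uvular).
A voiced uvular nasal is [ɴ], so the surface segment is [ɴ].

[ʁoʁɴɪ]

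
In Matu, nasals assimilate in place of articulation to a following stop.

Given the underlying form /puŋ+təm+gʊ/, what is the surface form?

/ŋ/ is a voiced velar nasal. The following trigger /t/ is alveolar, so /ŋ/ must become alveolar as well.
The voiced alveolar nasal is [n], so /ŋ/ → [n].
At the second juncture, /m/ likewise becomes [ŋ] adjacent to /g/.

[puntəŋgʊ]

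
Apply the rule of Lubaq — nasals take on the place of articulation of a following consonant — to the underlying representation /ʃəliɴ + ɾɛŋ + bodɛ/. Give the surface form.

The rule targets /ɴ/ (voiced uvular nasal), which sits before the trigger /ɾ/ (alveolar).
A voiced alveolar nasal is [n], so the surface segment is [n].
At the second juncture, /ŋ/ likewise becomes [m] adjacent to /b/.

[ʃəlinɾɛmbodɛ]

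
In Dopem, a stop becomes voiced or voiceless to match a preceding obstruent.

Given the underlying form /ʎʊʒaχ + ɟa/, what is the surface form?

/ɟ/ is a voiced palatal stop. The preceding trigger /χ/ is voiceless, so /ɟ/ must become voiceless as well.
Changing only its voicing to voiceless gives [c] — the voiceless palatal stop.

[ʎʊʒaχca]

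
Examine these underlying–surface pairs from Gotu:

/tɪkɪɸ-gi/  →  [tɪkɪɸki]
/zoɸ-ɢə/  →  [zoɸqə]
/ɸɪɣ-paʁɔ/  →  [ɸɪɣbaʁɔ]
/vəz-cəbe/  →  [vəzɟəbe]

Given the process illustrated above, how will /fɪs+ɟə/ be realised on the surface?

The data show progressive voicing assimilation: /g/ → [k] after /ɸ/; /ɢ/ → [q] after /ɸ/; /p/ → [b] after /ɣ/; /c/ → [ɟ] after /z/. In each pair only voicing changes, matching the preceding consonant, while place and manner stay constant.
The rule targets /ɟ/ (voiced palatal stop), which sits after the trigger /s/ (voiceless).
A voiceless palatal stop is [c], so the surface segment is [c].

[fɪscə]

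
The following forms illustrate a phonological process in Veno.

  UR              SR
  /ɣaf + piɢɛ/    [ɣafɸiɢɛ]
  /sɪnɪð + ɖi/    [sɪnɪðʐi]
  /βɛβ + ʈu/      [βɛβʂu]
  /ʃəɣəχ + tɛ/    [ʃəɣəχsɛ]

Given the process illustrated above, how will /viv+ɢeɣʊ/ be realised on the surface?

[vivʁeɣʊ]

The data show progressive manner assimilation: /p/ → [ɸ] after /f/; /ɖ/ → [ʐ] after /ð/; /ʈ/ → [ʂ] after /β/; /t/ → [s] after /χ/. In each pair only manner changes, matching the preceding consonant, while place and voice stay constant.
The rule targets /ɢ/ (voiced uvular stop), which sits after the trigger /v/ (fricative).
The voiced uvular fricative is [ʁ], so /ɢ/ → [ʁ].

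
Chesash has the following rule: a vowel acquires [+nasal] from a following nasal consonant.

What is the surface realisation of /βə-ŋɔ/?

[βə̃ŋɔ]

The vowel /ə/ is adjacent to the following nasal /ŋ/, so it acquires [+nasal] and surfaces as [ə̃].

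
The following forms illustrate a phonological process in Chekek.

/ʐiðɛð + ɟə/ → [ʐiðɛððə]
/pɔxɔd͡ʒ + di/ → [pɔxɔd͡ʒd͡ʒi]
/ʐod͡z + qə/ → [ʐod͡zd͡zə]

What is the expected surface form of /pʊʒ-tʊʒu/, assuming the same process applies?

[pʊʒʒʊʒu]

The data show progressive total assimilation (/ɟ/ → [ð] after /ð/; /d/ → [d͡ʒ] after /d͡ʒ/; /q/ → [d͡z] after /d͡z/): in every case the target segment becomes identical to its preceding neighbour, copying more than a single feature.
/t/ is the segment targeted by the rule; it sits immediately after /ʒ/, so it assimilates completely and surfaces as [ʒ].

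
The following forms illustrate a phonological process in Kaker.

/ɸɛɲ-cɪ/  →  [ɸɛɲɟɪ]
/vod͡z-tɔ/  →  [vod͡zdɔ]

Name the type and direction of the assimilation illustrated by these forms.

Underlying /c/ is realised as [ɟ] next to /ɲ/; /ɲ/ itself does not change.
The change voiceless → voiced matches the voicing of the preceding /ɲ/, identifying this as voicing assimilation.
Place and manner are unchanged, so the assimilation is partial, not total.
Checking the remaining alternation: /t/ → [d] after /d͡z/ (voiceless → voiced, matching voiced) — only voicing changes, and always toward the preceding segment.
The trigger is the preceding segment, so the direction is progressive (perseverative).

progressive voicing assimilation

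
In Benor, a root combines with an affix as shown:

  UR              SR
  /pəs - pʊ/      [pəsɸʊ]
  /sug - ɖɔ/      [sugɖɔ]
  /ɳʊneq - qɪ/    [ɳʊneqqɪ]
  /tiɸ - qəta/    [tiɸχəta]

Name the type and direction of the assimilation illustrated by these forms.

Underlying /p/ is realised as [ɸ] next to /s/; /s/ itself does not change.
/p/ is a stop while /s/ is a fricative; the output [ɸ] is a fricative, matching the trigger — so the feature that spreads is manner.
Place and voice are unchanged, so the assimilation is partial, not total.
Checking the remaining alternation: /q/ → [χ] after /ɸ/ (stop → fricative, matching a fricative) — only manner changes, and always toward the preceding segment.
Nothing changes in [sugɖɔ], [ɳʊneqqɪ]: there the adjacent consonants already agree in manner (/ɖ/ and /g/ are both stops; /q/ and /q/ are both stops), so these forms are consistent with the same rule.
Since the segment that changes follows the conditioning segment, the assimilation is progressive.

progressive manner assimilation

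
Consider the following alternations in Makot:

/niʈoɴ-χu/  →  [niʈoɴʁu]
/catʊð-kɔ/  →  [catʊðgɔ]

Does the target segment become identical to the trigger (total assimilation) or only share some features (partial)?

partial assimilation

Underlying /χ/ is realised as [ʁ] next to /ɴ/; /ɴ/ itself does not change.
/χ/ is voiceless while /ɴ/ is voiced; the output [ʁ] is voiced, matching the trigger — so the feature that spreads is voicing.
Place and manner are unchanged, so the assimilation is partial, not total.
The same holds elsewhere in the data: /k/ → [g] after /ð/ (voiceless → voiced, matching voiced) — only voicing changes, and always toward the preceding segment.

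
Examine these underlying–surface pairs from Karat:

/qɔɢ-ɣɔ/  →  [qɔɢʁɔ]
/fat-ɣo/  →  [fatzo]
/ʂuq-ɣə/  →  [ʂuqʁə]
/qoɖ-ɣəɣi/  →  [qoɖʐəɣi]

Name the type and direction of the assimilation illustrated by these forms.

Underlying /ɣ/ is realised as [ʁ] next to /ɢ/; /ɢ/ itself does not change.
/ɣ/ is velar while /ɢ/ is uvular; the output [ʁ] is uvular, matching the trigger — so the feature that spreads is place.
Manner and voice are unchanged, so the assimilation is partial, not total.
The other alternating forms pattern the same way: /ɣ/ → [z] after /t/ (velar → alveolar, matching alveolar); /ɣ/ → [ʁ] after /q/ (velar → uvular, matching uvular); /ɣ/ → [ʐ] after /ɖ/ (velar → retroflex, matching retroflex) — only place changes, and always toward the preceding segment.
Since the segment that changes follows the conditioning segment, the assimilation is progressive.

progressive place assimilation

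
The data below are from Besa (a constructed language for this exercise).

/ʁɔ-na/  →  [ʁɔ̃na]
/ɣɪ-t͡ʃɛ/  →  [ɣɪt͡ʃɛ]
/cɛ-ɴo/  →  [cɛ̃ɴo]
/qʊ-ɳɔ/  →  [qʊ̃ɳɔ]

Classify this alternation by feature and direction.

regressive nasality assimilation (vowel nasalisation)

The vowel /ɔ/ surfaces as nasalised [ɔ̃] next to the following nasal /n/ — it has acquired the [+nasal] feature of its neighbour.
The other forms show the same pattern: /ɛ/ → [ɛ̃] before /ɴ/; /ʊ/ → [ʊ̃] before /ɳ/ — each time a vowel is nasalised next to a following nasal.
No change occurs in [ɣɪt͡ʃɛ] because the vowel at the boundary is adjacent to an oral consonant, not a nasal (/ɪ/ next to /t͡ʃ/).
Because the conditioning nasal is to the right of the vowel that changes, the process is regressive (anticipatory).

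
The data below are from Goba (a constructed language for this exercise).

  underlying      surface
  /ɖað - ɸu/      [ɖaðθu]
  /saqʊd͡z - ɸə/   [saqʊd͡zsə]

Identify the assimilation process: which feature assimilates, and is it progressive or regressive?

progressive place assimilation

The segment that alternates is /ɸ/, which surfaces as [θ] when adjacent to /ð/.
/ɸ/ is bilabial while /ð/ is dental; the output [θ] is dental, matching the trigger — so the feature that spreads is place.
Manner and voice are unchanged, so the assimilation is partial, not total.
The same holds elsewhere in the data: /ɸ/ → [s] after /d͡z/ (bilabial → alveolar, matching alveolar) — only place changes, and always toward the preceding segment.
The trigger is the preceding segment, so the direction is progressive (perseverative).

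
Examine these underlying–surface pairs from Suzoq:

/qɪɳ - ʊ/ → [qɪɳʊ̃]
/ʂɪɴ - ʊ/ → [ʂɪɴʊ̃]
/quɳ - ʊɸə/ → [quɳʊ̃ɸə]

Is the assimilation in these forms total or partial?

partial assimilation

The vowel /ʊ/ surfaces as nasalised [ʊ̃] next to the preceding nasal /ɳ/ — it has acquired the [+nasal] feature of its neighbour.
The other form shows the same pattern: /ʊ/ → [ʊ̃] after /ɴ/ — each time a vowel is nasalised next to a preceding nasal.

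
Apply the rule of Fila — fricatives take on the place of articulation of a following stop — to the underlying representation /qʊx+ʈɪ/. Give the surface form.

/x/ is a voiceless velar fricative. The following trigger /ʈ/ is retroflex, so /x/ must become retroflex as well.
A voiceless retroflex fricative is [ʂ], so the surface segment is [ʂ].

[qʊʂʈɪ]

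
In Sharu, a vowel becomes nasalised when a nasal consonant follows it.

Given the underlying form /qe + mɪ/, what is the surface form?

The vowel /e/ is adjacent to the following nasal /m/, so it acquires [+nasal] and surfaces as [ẽ].

[qẽmɪ]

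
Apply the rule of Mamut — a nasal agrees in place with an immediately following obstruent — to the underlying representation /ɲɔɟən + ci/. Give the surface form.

The rule targets /n/ (voiced alveolar nasal), which sits before the trigger /c/ (palatal).
A voiced palatal nasal is [ɲ], so the surface segment is [ɲ].

[ɲɔɟəɲci]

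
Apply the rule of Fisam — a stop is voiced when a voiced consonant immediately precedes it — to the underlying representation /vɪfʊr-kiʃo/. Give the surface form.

The rule targets /k/ (voiceless velar stop), which sits after the trigger /r/ (voiced).
The voiced velar stop is [g], so /k/ → [g].

[vɪfʊrgiʃo]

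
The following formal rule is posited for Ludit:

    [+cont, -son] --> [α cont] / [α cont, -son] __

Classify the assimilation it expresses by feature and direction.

progressive manner assimilation

The shared variable α links the value of [cont] on the target to that of the neighbouring obstruent. [cont] distinguishes stops from fricatives — a manner-of-articulation feature — so this is manner assimilation.
The conditioning segment sits to the left of the focus bar, meaning the trigger precedes the segment that changes — progressive assimilation.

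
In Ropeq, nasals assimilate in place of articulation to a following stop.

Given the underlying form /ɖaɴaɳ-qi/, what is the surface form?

/ɳ/ is a voiced retroflex nasal. The following trigger /q/ is uvular, so /ɳ/ must become uvular as well.
A voiced uvular nasal is [ɴ], so the surface segment is [ɴ].

[ɖaɴaɴqi]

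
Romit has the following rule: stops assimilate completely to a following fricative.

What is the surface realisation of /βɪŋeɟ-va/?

/ɟ/ is the segment targeted by the rule; it sits immediately before /v/, so it assimilates completely and surfaces as [v].

[βɪŋevva]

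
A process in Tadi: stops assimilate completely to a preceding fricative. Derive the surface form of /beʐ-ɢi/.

/ɢ/ is the segment targeted by the rule; it sits immediately after /ʐ/, so it assimilates completely and surfaces as [ʐ].

[beʐʐi]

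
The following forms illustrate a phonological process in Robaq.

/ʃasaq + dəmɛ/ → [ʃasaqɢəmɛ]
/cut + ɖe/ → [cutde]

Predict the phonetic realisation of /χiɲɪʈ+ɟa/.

[χiɲɪʈɖa]

The data show progressive place assimilation: /d/ → [ɢ] after /q/; /ɖ/ → [d] after /t/. In each pair only place changes, matching the preceding consonant, while manner and voice stay constant.
The rule targets /ɟ/ (voiced palatal stop), which sits after the trigger /ʈ/ (retroflex).
Changing only its place to retroflex gives [ɖ] — the voiced retroflex stop.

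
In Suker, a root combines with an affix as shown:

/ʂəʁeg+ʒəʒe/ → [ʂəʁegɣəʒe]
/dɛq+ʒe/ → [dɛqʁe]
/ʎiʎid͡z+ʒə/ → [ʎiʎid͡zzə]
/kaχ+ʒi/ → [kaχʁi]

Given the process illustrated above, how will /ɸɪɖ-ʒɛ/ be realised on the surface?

The data show progressive place assimilation: /ʒ/ → [ɣ] after /g/; /ʒ/ → [ʁ] after /q/; /ʒ/ → [z] after /d͡z/; /ʒ/ → [ʁ] after /χ/. In each pair only place changes, matching the preceding consonant, while manner and voice stay constant.
/ʒ/ is a voiced postalveolar fricative. The preceding trigger /ɖ/ is retroflex, so /ʒ/ must become retroflex as well.
The voiced retroflex fricative is [ʐ], so /ʒ/ → [ʐ].

[ɸɪɖʐɛ]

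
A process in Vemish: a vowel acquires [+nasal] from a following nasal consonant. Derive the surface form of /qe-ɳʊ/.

[qẽɳʊ]

/e/ sits next to the nasal /ɳ/ and is therefore nasalised to [ẽ].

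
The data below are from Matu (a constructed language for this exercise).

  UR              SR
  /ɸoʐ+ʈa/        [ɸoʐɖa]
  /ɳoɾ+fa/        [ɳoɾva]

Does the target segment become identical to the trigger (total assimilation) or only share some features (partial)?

partial assimilation

Comparing underlying and surface forms, /ʈ/ → [ɖ] is the alternation; the neighbouring /ʐ/ is constant.
The change voiceless → voiced matches the voicing of the preceding /ʐ/, identifying this as voicing assimilation.
Place and manner are unchanged, so the assimilation is partial, not total.
Checking the remaining alternation: /f/ → [v] after /ɾ/ (voiceless → voiced, matching voiced) — only voicing changes, and always toward the preceding segment.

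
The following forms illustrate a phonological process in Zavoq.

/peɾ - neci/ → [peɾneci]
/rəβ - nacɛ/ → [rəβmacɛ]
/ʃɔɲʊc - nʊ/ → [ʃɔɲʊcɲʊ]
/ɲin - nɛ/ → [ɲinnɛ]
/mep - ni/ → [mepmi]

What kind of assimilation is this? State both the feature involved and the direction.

progressive place assimilation

Underlying /n/ is realised as [m] next to /β/; /β/ itself does not change.
The change alveolar → bilabial matches the place of the preceding /β/, identifying this as place assimilation.
Manner and voice are unchanged, so the assimilation is partial, not total.
The same holds elsewhere in the data: /n/ → [ɲ] after /c/ (alveolar → palatal, matching palatal); /n/ → [m] after /p/ (alveolar → bilabial, matching bilabial) — only place changes, and always toward the preceding segment.
No alternation appears in [peɾneci], [ɲinnɛ]: there the adjacent consonants already agree in place (/n/ and /ɾ/ are both alveolar; /n/ and /n/ are both alveolar), so these forms are consistent with the same rule.
Since the segment that changes follows the conditioning segment, the assimilation is progressive.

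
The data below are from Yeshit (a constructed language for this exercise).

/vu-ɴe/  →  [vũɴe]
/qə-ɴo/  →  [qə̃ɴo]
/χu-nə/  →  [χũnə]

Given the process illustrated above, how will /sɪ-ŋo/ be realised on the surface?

[sɪ̃ŋo]

The data show regressive nasality assimilation (vowel nasalisation): /u/ → [ũ] before /ɴ/; /ə/ → [ə̃] before /ɴ/; /u/ → [ũ] before /n/ — a vowel is nasalised by an immediately following nasal consonant.
/ɪ/ sits next to the nasal /ŋ/ and is therefore nasalised to [ɪ̃].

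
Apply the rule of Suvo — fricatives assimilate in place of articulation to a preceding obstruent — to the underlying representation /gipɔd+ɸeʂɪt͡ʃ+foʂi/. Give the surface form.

/ɸ/ is a voiceless bilabial fricative. The preceding trigger /d/ is alveolar, so /ɸ/ must become alveolar as well.
A voiceless alveolar fricative is [s], so the surface segment is [s].
The same rule applies at the second boundary: /f/ → [ʃ] next to /t͡ʃ/.

[gipɔdseʂɪt͡ʃʃoʂi]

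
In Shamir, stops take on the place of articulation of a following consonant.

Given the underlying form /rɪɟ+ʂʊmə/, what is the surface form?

The rule targets /ɟ/ (voiced palatal stop), which sits before the trigger /ʂ/ (retroflex).
Changing only its place to retroflex gives [ɖ] — the voiced retroflex stop.

[rɪɖʂʊmə]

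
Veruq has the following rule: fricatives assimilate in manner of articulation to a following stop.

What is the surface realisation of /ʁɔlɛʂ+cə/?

[ʁɔlɛʈcə]

The rule targets /ʂ/ (voiceless retroflex fricative), which sits before the trigger /c/ (stop).
The voiceless retroflex stop is [ʈ], so /ʂ/ → [ʈ].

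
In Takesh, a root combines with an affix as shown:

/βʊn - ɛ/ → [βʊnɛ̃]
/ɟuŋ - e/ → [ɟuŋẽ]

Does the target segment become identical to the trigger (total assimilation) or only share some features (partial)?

The vowel /ɛ/ surfaces as nasalised [ɛ̃] next to the preceding nasal /n/ — it has acquired the [+nasal] feature of its neighbour.
The other form shows the same pattern: /e/ → [ẽ] after /ŋ/ — each time a vowel is nasalised next to a preceding nasal.

partial assimilation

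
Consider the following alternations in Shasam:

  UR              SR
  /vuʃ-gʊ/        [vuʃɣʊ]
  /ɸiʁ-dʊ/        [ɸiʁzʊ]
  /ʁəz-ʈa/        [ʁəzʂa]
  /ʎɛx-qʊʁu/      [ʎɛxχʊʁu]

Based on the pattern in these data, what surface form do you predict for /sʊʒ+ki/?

The data show progressive manner assimilation: /g/ → [ɣ] after /ʃ/; /d/ → [z] after /ʁ/; /ʈ/ → [ʂ] after /z/; /q/ → [χ] after /x/. In each pair only manner changes, matching the preceding consonant, while place and voice stay constant.
/k/ is a voiceless velar stop. The preceding trigger /ʒ/ is a fricative, so /k/ must become a fricative as well.
A voiceless velar fricative is [x], so the surface segment is [x].

[sʊʒxi]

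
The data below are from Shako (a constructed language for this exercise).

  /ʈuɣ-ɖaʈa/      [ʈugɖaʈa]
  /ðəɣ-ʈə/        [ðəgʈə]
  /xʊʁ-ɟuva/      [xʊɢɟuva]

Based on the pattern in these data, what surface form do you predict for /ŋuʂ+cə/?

[ŋuʈcə]

The data show regressive manner assimilation: /ɣ/ → [g] before /ɖ/; /ɣ/ → [g] before /ʈ/; /ʁ/ → [ɢ] before /ɟ/. In each pair only manner changes, matching the following consonant, while place and voice stay constant.
/ʂ/ is a voiceless retroflex fricative. The following trigger /c/ is a stop, so /ʂ/ must become a stop as well.
The voiceless retroflex stop is [ʈ], so /ʂ/ → [ʈ].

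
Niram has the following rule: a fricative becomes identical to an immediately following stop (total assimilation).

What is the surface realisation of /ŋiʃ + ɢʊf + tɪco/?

/ʃ/ is the segment targeted by the rule; it sits immediately before /ɢ/, so it assimilates completely and surfaces as [ɢ].
At the second juncture, /f/ likewise becomes [t] adjacent to /t/.

[ŋiɢɢʊttɪco]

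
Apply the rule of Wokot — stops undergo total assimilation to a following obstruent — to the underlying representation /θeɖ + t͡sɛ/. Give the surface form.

[θet͡st͡sɛ]

/ɖ/ is the segment targeted by the rule; it sits immediately before /t͡s/, so it assimilates completely and surfaces as [t͡s].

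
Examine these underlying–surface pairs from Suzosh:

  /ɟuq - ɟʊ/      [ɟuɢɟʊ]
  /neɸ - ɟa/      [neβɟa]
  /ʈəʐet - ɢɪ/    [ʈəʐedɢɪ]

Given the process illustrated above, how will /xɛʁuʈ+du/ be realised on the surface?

[xɛʁuɖdu]

The data show regressive voicing assimilation: /q/ → [ɢ] before /ɟ/; /ɸ/ → [β] before /ɟ/; /t/ → [d] before /ɢ/. In each pair only voicing changes, matching the following consonant, while place and manner stay constant.
The rule targets /ʈ/ (voiceless retroflex stop), which sits before the trigger /d/ (voiced).
The voiced retroflex stop is [ɖ], so /ʈ/ → [ɖ].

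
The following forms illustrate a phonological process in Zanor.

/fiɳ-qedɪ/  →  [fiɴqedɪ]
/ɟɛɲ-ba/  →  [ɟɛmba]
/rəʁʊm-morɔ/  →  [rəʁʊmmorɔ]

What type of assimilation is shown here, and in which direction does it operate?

The segment that alternates is /ɳ/, which surfaces as [ɴ] when adjacent to /q/.
The change retroflex → uvular matches the place of the following /q/, identifying this as place assimilation.
Manner and voice are unchanged, so the assimilation is partial, not total.
The same holds elsewhere in the data: /ɲ/ → [m] before /b/ (palatal → bilabial, matching bilabial) — only place changes, and always toward the following segment.
No alternation appears in [rəʁʊmmorɔ]: there the adjacent consonants already agree in place (/m/ and /m/ are both bilabial), so this form is consistent with the same rule.
The trigger is the following segment, so the direction is regressive (anticipatory).

regressive place assimilation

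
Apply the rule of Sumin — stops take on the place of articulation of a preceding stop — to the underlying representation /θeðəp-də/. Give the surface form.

The rule targets /d/ (voiced alveolar stop), which sits after the trigger /p/ (bilabial).
The voiced bilabial stop is [b], so /d/ → [b].

[θeðəpbə]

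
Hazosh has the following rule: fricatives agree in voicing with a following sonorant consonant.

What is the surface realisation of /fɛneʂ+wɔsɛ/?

The rule targets /ʂ/ (voiceless retroflex fricative), which sits before the trigger /w/ (voiced).
The voiced retroflex fricative is [ʐ], so /ʂ/ → [ʐ].

[fɛneʐwɔsɛ]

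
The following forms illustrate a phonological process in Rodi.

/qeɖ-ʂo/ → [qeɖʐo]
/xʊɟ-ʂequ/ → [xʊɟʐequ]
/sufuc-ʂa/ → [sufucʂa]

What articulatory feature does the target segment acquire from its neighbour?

voicing

The segment that alternates is /ʂ/, which surfaces as [ʐ] when adjacent to /ɖ/.
The change voiceless → voiced matches the voicing of the preceding /ɖ/, identifying this as voicing assimilation.
Checking the remaining alternation: /ʂ/ → [ʐ] after /ɟ/ (voiceless → voiced, matching voiced) — only voicing changes, and always toward the preceding segment.
No alternation appears in [sufucʂa]: there the adjacent consonants already agree in voicing (/ʂ/ and /c/ are both voiceless), so this form is consistent with the same rule.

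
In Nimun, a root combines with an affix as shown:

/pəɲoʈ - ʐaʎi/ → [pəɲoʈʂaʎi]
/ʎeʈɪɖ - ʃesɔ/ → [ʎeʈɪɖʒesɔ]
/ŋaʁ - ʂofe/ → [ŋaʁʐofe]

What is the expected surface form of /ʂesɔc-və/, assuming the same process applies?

The data show progressive voicing assimilation: /ʐ/ → [ʂ] after /ʈ/; /ʃ/ → [ʒ] after /ɖ/; /ʂ/ → [ʐ] after /ʁ/. In each pair only voicing changes, matching the preceding consonant, while place and manner stay constant.
/v/ is a voiced labiodental fricative. The preceding trigger /c/ is voiceless, so /v/ must become voiceless as well.
Changing only its voicing to voiceless gives [f] — the voiceless labiodental fricative.

[ʂesɔcfə]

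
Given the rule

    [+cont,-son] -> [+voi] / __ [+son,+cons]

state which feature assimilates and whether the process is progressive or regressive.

The structural change is [+voi], and the conditioning segment [+son,+cons] (a sonorant consonant) is itself voiced, so the target comes to share the voicing of its neighbour — voicing assimilation.
Since the environment is written after the underscore, the trigger follows the target; the direction is regressive.

regressive voicing assimilation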